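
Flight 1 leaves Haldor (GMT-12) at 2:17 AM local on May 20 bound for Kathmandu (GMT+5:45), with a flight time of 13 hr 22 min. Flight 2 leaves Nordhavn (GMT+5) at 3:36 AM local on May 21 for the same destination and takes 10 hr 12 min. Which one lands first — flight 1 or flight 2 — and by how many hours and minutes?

Flight 1 in UTC: 2:17 AM + 12:00 = 2:17 PM on May 20.
+13 hours and 22 minutes → arrive 3:39 AM UTC on May 21.
Flight 2 in UTC: 3:36 AM − 5:00 = 10:36 PM on May 20.
+10 hours 12 minutes → arrive 8:48 AM UTC on May 21.
Flight 1 lands earlier by 5 hours 9 minutes.

the first, by 5 hours 9 minutes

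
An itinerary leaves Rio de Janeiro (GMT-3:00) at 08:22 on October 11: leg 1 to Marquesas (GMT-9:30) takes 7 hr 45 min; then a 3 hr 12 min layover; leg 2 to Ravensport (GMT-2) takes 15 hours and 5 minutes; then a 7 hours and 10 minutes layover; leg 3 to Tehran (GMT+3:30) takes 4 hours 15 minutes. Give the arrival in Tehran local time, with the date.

04:19 on October 13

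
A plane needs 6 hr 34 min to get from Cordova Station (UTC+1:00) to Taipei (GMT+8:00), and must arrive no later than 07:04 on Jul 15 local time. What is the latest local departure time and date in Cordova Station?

17:30 on Jul 14

Target arrival in UTC: 07:04 − 8:00 = 23:04 on Jul 14.
Subtract 6 hours and 34 minutes → departure 16:30 UTC on Jul 14.
Cordova Station is UTC+1:00: 16:30 + 1:00 = 17:30 on Jul 14.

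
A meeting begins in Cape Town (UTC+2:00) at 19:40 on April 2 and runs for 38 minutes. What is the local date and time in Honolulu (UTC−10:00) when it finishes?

Convert start to UTC: 19:40 − 2:00 = 17:40 UTC on Apr 2.
Add 38 minutes duration → 18:18 UTC.
Honolulu is UTC−10:00, so local end time = 18:18 − 10:00 = 08:18 on Apr 2.

08:18 on Apr 2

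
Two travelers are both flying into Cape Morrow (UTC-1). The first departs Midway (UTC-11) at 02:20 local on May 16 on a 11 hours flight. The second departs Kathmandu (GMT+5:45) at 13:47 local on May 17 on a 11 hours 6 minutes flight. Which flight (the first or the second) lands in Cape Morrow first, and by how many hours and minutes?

Flight 1 in UTC: 02:20 + 11:00 = 13:20 on May 16.
+11 hours → arrive 00:20 UTC on May 17.
Flight 2 in UTC: 13:47 − 5:45 = 08:02 on May 17.
+11 hours 6 minutes → arrive 19:08 UTC on May 17.
Flight 1 lands earlier by 18 hours 48 minutes.

the first, by 18 hours 48 minutes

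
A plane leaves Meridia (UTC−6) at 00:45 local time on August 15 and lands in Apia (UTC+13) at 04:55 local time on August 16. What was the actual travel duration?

9 hours 10 minutes

Apia is 19:00 ahead of Meridia.
Clock-face elapsed time (ignoring zones) is 28 hours 10 minutes.
Actual elapsed = 28 hours 10 minutes − 19:00 = 9 hours 10 minutes.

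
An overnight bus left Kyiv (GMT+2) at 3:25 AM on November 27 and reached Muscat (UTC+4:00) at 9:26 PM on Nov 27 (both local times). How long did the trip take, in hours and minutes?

Departure in UTC: 3:25 AM − 2:00 = 1:25 AM on Nov 27.
Arrival in UTC: 9:26 PM − 4:00 = 5:26 PM on Nov 27.
Elapsed = 5:26 PM − 1:25 AM = 16 hours 1 minute.

16 hours 1 minute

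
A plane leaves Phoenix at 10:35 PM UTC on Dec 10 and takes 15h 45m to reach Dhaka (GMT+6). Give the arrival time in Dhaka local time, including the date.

8:20 PM on December 11

Departure is given in UTC: 10:35 PM on Dec 10.
Add 15 hours 45 minutes → 2:20 PM UTC (Dec 11).
Dhaka is UTC+6:00: 2:20 PM + 6:00 = 8:20 PM on Dec 11.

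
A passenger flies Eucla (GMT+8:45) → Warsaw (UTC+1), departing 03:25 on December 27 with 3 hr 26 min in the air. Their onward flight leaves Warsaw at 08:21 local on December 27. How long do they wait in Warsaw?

Convert departure to UTC: 03:25 − 8:45 = 18:40 UTC on Dec 26.
Add 3 hours and 26 minutes flight time → 22:06 UTC.
Warsaw is UTC+1:00, so local arrival = 22:06 + 1:00 = 23:06 on Dec 26.
Layover = 08:21 − 23:06 (+1 day) = 9 hours 15 minutes.

9 hours 15 minutes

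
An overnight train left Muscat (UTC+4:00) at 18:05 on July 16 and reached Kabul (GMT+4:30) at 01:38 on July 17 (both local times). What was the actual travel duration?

Departure in UTC: 18:05 − 4:00 = 14:05 on Jul 16.
Arrival in UTC: 01:38 − 4:30 = 21:08 on Jul 16.
Elapsed = 21:08 − 14:05 = 7 hours 3 minutes.

7 hours 3 minutes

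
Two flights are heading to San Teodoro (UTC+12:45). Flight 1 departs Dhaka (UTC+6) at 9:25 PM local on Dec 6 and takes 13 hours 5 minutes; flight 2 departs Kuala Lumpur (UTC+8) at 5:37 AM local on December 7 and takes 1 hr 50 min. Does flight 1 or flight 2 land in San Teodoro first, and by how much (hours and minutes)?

Flight 1 in UTC: 9:25 PM − 6:00 = 3:25 PM on Dec 6.
+13 hours 5 minutes → arrive 4:30 AM UTC on Dec 7.
Flight 2 in UTC: 5:37 AM − 8:00 = 9:37 PM on Dec 6.
+1 hour and 50 minutes → arrive 11:27 PM UTC on Dec 6.
Flight 2 lands earlier by 5 hours 3 minutes.

the second, by 5 hours 3 minutes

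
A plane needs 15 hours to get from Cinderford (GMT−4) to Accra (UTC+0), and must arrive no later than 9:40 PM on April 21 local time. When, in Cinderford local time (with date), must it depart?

Target arrival is already UTC: 9:40 PM on Apr 21.
Subtract 15 hours → departure 6:40 AM UTC on Apr 21.
Cinderford is UTC−4:00: 6:40 AM − 4:00 = 2:40 AM on Apr 21.

2:40 AM on April 21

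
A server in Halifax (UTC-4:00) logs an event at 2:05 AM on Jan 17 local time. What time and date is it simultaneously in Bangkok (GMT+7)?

Bangkok is 11:00 ahead of Halifax.
Shift by the zone difference: 2:05 AM + 11:00 = 1:05 PM on Jan 17 in Bangkok.

1:05 PM on January 17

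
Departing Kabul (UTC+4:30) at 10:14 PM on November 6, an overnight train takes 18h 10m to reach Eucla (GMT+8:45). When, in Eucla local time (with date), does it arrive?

8:39 PM on November 7

Convert departure to UTC: 10:14 PM − 4:30 = 5:44 PM UTC on Nov 6.
Add 18 hours and 10 minutes travel time → 11:54 AM UTC (Nov 7).
Eucla is UTC+8:45, so local arrival = 11:54 AM + 8:45 = 8:39 PM on Nov 7.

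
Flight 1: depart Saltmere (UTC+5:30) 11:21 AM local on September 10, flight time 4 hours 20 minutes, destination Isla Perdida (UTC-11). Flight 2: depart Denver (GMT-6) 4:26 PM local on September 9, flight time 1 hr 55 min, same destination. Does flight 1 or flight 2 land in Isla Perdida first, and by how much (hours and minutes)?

the second, by 9 hours 50 minutes

Flight 1 in UTC: 11:21 AM − 5:30 = 5:51 AM on Sep 10.
+4 hours and 20 minutes → arrive 10:11 AM UTC on Sep 10.
Flight 2 in UTC: 4:26 PM + 6:00 = 10:26 PM on Sep 9.
+1 hour 55 minutes → arrive 12:21 AM UTC on Sep 10.
Flight 2 lands earlier by 9 hours 50 minutes.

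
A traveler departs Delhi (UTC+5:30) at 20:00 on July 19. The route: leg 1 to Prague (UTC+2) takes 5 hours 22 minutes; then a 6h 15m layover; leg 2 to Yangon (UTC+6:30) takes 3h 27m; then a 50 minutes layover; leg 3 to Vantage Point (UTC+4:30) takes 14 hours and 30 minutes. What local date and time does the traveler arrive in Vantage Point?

01:24 on July 21

Convert departure to UTC: 20:00 − 5:30 = 14:30 UTC on Jul 19.
Add 5 hours 22 minutes leg 1 → 19:52 UTC.
Add 6 hours 15 minutes layover in Prague → 02:07 UTC (Jul 20).
Add 3 hours and 27 minutes leg 2 → 05:34 UTC.
Add 50 minutes layover in Yangon → 06:24 UTC.
Add 14 hours 30 minutes leg 3 → 20:54 UTC.
Vantage Point is UTC+4:30, so local arrival = 20:54 + 4:30 = 01:24 on Jul 21.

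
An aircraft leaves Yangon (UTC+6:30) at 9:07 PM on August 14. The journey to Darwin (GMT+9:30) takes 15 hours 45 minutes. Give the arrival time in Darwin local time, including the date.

3:52 PM on August 15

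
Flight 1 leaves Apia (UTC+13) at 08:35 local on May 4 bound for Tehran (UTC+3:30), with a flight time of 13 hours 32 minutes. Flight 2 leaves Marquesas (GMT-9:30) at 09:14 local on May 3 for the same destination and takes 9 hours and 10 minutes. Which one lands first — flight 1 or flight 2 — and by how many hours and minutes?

the second, by 5 hours 13 minutes

Flight 1 in UTC: 08:35 − 13:00 = 19:35 on May 3.
+13 hours 32 minutes → arrive 09:07 UTC on May 4.
Flight 2 in UTC: 09:14 + 9:30 = 18:44 on May 3.
+9 hours and 10 minutes → arrive 03:54 UTC on May 4.
Flight 2 lands earlier by 5 hours 13 minutes.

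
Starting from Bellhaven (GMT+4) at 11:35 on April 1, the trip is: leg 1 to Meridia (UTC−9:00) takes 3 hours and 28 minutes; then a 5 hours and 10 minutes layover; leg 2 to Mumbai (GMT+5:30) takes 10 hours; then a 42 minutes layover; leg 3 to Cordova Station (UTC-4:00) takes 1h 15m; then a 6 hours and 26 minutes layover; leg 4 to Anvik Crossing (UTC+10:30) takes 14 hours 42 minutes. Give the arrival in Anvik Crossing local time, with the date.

11:48 on April 3

Convert departure to UTC: 11:35 − 4:00 = 07:35 UTC on Apr 1.
Add 3 hours 28 minutes leg 1 → 11:03 UTC.
Add 5 hours and 10 minutes layover in Meridia → 16:13 UTC.
Add 10 hours leg 2 → 02:13 UTC (Apr 2).
Add 42 minutes layover in Mumbai → 02:55 UTC.
Add 1 hour 15 minutes leg 3 → 04:10 UTC.
Add 6 hours 26 minutes layover in Cordova Station → 10:36 UTC.
Add 14 hours 42 minutes leg 4 → 01:18 UTC (Apr 3).
Anvik Crossing is UTC+10:30, so local arrival = 01:18 + 10:30 = 11:48 on Apr 3.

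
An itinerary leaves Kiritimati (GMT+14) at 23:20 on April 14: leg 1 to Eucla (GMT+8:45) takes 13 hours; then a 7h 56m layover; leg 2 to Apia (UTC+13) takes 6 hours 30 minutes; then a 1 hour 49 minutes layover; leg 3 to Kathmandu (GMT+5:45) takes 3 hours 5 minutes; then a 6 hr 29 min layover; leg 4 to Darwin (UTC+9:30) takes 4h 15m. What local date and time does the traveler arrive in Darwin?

13:54 on Apr 16

Convert departure to UTC: 23:20 − 14:00 = 09:20 UTC on Apr 14.
Add 13 hours leg 1 → 22:20 UTC.
Add 7 hours 56 minutes layover in Eucla → 06:16 UTC (Apr 15).
Add 6 hours 30 minutes leg 2 → 12:46 UTC.
Add 1 hour 49 minutes layover in Apia → 14:35 UTC.
Add 3 hours 5 minutes leg 3 → 17:40 UTC.
Add 6 hours 29 minutes layover in Kathmandu → 00:09 UTC (Apr 16).
Add 4 hours and 15 minutes leg 4 → 04:24 UTC.
Darwin is UTC+9:30, so local arrival = 04:24 + 9:30 = 13:54 on Apr 16.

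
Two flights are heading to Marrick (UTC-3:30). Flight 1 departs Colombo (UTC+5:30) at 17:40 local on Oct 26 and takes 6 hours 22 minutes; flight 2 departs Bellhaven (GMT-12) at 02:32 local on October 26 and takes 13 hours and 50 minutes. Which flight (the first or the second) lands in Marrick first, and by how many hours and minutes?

the first, by 9 hours 50 minutes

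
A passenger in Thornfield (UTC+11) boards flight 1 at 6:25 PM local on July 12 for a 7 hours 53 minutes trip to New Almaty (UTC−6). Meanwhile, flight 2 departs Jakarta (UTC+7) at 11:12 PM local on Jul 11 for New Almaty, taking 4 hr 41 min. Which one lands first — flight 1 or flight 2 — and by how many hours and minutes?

Flight 1 in UTC: 6:25 PM − 11:00 = 7:25 AM on Jul 12.
+7 hours 53 minutes → arrive 3:18 PM UTC on Jul 12.
Flight 2 in UTC: 11:12 PM − 7:00 = 4:12 PM on Jul 11.
+4 hours and 41 minutes → arrive 8:53 PM UTC on Jul 11.
Flight 2 lands earlier by 18 hours 25 minutes.

the second, by 18 hours 25 minutes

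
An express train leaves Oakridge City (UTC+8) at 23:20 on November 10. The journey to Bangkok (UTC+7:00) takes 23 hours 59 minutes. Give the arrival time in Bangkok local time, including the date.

Convert departure to UTC: 23:20 − 8:00 = 15:20 UTC on Nov 10.
Add 23 hours 59 minutes travel time → 15:19 UTC (Nov 11).
Bangkok is UTC+7:00, so local arrival = 15:19 + 7:00 = 22:19 on Nov 11.

22:19 on November 11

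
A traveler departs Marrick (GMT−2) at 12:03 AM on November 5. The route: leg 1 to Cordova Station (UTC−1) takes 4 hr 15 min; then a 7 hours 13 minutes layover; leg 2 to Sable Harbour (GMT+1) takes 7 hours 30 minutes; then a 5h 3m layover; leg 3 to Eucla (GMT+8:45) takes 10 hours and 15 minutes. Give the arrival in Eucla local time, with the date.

9:04 PM on Nov 6

Convert departure to UTC: 12:03 AM + 2:00 = 2:03 AM UTC on Nov 5.
Add 4 hours and 15 minutes leg 1 → 6:18 AM UTC.
Add 7 hours 13 minutes layover in Cordova Station → 1:31 PM UTC.
Add 7 hours and 30 minutes leg 2 → 9:01 PM UTC.
Add 5 hours 3 minutes layover in Sable Harbour → 2:04 AM UTC (Nov 6).
Add 10 hours and 15 minutes leg 3 → 12:19 PM UTC.
Eucla is UTC+8:45, so local arrival = 12:19 PM + 8:45 = 9:04 PM on Nov 6.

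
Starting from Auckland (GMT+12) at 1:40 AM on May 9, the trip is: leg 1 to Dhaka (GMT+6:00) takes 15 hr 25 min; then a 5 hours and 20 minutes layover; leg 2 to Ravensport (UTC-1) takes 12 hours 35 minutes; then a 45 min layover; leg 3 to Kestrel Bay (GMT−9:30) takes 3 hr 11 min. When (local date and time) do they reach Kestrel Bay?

5:26 PM on May 9

Convert departure to UTC: 1:40 AM − 12:00 = 1:40 PM UTC on May 8.
Add 15 hours 25 minutes leg 1 → 5:05 AM UTC (May 9).
Add 5 hours 20 minutes layover in Dhaka → 10:25 AM UTC.
Add 12 hours 35 minutes leg 2 → 11:00 PM UTC.
Add 45 minutes layover in Ravensport → 11:45 PM UTC.
Add 3 hours 11 minutes leg 3 → 2:56 AM UTC (May 10).
Kestrel Bay is UTC−9:30, so local arrival = 2:56 AM − 9:30 = 5:26 PM on May 9.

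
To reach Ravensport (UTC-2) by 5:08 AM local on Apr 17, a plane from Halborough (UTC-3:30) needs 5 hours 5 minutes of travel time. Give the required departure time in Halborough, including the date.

Target arrival in UTC: 5:08 AM + 2:00 = 7:08 AM on Apr 17.
Subtract 5 hours and 5 minutes → departure 2:03 AM UTC on Apr 17.
Halborough is UTC−3:30: 2:03 AM − 3:30 = 10:33 PM on Apr 16.

10:33 PM on April 16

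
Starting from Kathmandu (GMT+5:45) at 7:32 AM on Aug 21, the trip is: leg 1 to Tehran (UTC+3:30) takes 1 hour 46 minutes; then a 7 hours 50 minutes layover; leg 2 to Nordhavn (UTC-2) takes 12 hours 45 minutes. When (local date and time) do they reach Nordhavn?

10:08 PM on August 21

Convert departure to UTC: 7:32 AM − 5:45 = 1:47 AM UTC on Aug 21.
Add 1 hour and 46 minutes leg 1 → 3:33 AM UTC.
Add 7 hours 50 minutes layover in Tehran → 11:23 AM UTC.
Add 12 hours 45 minutes leg 2 → 12:08 AM UTC (Aug 22).
Nordhavn is UTC−2:00, so local arrival = 12:08 AM − 2:00 = 10:08 PM on Aug 21.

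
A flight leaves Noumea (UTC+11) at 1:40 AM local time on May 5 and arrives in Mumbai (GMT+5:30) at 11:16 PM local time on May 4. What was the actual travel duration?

3 hours 6 minutes

Mumbai is 5:30 behind Noumea.
Clock-face elapsed time (ignoring zones) is −2 hours 24 minutes.
Actual elapsed = −2 hours 24 minutes + 5:30 = 3 hours 6 minutes.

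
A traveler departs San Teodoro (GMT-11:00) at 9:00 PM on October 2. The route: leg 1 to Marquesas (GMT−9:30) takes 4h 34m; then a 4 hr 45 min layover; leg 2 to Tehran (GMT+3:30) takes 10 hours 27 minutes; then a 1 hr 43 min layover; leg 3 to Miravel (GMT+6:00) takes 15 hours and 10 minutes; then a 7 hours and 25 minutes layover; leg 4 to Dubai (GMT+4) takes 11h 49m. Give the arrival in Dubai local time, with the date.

7:53 PM on Oct 5

Convert departure to UTC: 9:00 PM + 11:00 = 8:00 AM UTC on Oct 3.
Add 4 hours 34 minutes leg 1 → 12:34 PM UTC.
Add 4 hours and 45 minutes layover in Marquesas → 5:19 PM UTC.
Add 10 hours and 27 minutes leg 2 → 3:46 AM UTC (Oct 4).
Add 1 hour 43 minutes layover in Tehran → 5:29 AM UTC.
Add 15 hours and 10 minutes leg 3 → 8:39 PM UTC.
Add 7 hours and 25 minutes layover in Miravel → 4:04 AM UTC (Oct 5).
Add 11 hours 49 minutes leg 4 → 3:53 PM UTC.
Dubai is UTC+4:00, so local arrival = 3:53 PM + 4:00 = 7:53 PM on Oct 5.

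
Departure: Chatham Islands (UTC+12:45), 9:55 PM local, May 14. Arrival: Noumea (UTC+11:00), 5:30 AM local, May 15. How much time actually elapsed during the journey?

9 hours 20 minutes

Departure in UTC: 9:55 PM − 12:45 = 9:10 AM on May 14.
Arrival in UTC: 5:30 AM − 11:00 = 6:30 PM on May 14.
Elapsed = 6:30 PM − 9:10 AM = 9 hours 20 minutes.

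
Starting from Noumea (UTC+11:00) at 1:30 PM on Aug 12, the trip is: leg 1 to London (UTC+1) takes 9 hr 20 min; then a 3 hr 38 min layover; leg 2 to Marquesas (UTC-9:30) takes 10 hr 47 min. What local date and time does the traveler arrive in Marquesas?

Convert departure to UTC: 1:30 PM − 11:00 = 2:30 AM UTC on Aug 12.
Add 9 hours and 20 minutes leg 1 → 11:50 AM UTC.
Add 3 hours and 38 minutes layover in London → 3:28 PM UTC.
Add 10 hours and 47 minutes leg 2 → 2:15 AM UTC (Aug 13).
Marquesas is UTC−9:30, so local arrival = 2:15 AM − 9:30 = 4:45 PM on Aug 12.

4:45 PM on August 12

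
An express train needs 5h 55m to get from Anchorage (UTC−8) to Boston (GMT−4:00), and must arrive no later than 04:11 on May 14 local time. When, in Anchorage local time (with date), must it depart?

Target arrival in UTC: 04:11 + 4:00 = 08:11 on May 14.
Subtract 5 hours 55 minutes → departure 02:16 UTC on May 14.
Anchorage is UTC−8:00: 02:16 − 8:00 = 18:16 on May 13.

18:16 on May 13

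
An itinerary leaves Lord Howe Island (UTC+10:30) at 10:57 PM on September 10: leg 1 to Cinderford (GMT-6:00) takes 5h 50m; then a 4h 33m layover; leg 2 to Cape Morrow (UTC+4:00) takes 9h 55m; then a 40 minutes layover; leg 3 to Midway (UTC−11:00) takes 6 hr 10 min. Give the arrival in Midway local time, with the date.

4:35 AM on September 11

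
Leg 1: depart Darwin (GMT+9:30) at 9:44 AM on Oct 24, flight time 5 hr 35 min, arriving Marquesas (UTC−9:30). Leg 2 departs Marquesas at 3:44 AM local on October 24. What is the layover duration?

7 hours 25 minutes

Convert departure to UTC: 9:44 AM − 9:30 = 12:14 AM UTC on Oct 24.
Add 5 hours and 35 minutes flight time → 5:49 AM UTC.
Marquesas is UTC−9:30, so local arrival = 5:49 AM − 9:30 = 8:19 PM on Oct 23.
Layover = 3:44 AM − 8:19 PM (+1 day) = 7 hours 25 minutes.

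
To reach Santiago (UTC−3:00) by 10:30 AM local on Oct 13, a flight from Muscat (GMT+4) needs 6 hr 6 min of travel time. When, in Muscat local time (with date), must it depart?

11:24 AM on October 13

Target arrival in UTC: 10:30 AM + 3:00 = 1:30 PM on Oct 13.
Subtract 6 hours and 6 minutes → departure 7:24 AM UTC on Oct 13.
Muscat is UTC+4:00: 7:24 AM + 4:00 = 11:24 AM on Oct 13.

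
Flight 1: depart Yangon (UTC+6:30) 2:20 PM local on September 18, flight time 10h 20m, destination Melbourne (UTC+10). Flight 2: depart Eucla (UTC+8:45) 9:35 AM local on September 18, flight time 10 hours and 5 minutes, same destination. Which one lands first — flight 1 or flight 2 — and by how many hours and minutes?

the second, by 7 hours 15 minutes

Flight 1 in UTC: 2:20 PM − 6:30 = 7:50 AM on Sep 18.
+10 hours and 20 minutes → arrive 6:10 PM UTC on Sep 18.
Flight 2 in UTC: 9:35 AM − 8:45 = 12:50 AM on Sep 18.
+10 hours 5 minutes → arrive 10:55 AM UTC on Sep 18.
Flight 2 lands earlier by 7 hours 15 minutes.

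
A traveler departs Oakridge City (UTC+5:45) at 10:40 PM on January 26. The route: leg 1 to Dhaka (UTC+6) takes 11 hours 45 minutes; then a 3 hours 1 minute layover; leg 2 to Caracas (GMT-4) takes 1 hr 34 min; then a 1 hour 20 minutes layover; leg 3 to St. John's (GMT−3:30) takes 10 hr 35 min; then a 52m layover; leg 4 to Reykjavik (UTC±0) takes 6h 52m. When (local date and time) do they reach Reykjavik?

4:54 AM on January 28

Convert departure to UTC: 10:40 PM − 5:45 = 4:55 PM UTC on Jan 26.
Add 11 hours 45 minutes leg 1 → 4:40 AM UTC (Jan 27).
Add 3 hours 1 minute layover in Dhaka → 7:41 AM UTC.
Add 1 hour and 34 minutes leg 2 → 9:15 AM UTC.
Add 1 hour 20 minutes layover in Caracas → 10:35 AM UTC.
Add 10 hours 35 minutes leg 3 → 9:10 PM UTC.
Add 52 minutes layover in St. John's → 10:02 PM UTC.
Add 6 hours and 52 minutes leg 4 → 4:54 AM UTC (Jan 28).
Reykjavik is UTC+0, so local arrival is the same: 4:54 AM on Jan 28.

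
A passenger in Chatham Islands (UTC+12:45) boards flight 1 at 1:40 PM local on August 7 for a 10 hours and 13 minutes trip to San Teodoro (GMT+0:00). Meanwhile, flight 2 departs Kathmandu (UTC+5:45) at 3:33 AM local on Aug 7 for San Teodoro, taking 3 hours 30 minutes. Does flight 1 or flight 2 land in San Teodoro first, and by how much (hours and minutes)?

the second, by 9 hours 50 minutes

Flight 1 in UTC: 1:40 PM − 12:45 = 12:55 AM on Aug 7.
+10 hours and 13 minutes → arrive 11:08 AM UTC on Aug 7.
Flight 2 in UTC: 3:33 AM − 5:45 = 9:48 PM on Aug 6.
+3 hours and 30 minutes → arrive 1:18 AM UTC on Aug 7.
Flight 2 lands earlier by 9 hours 50 minutes.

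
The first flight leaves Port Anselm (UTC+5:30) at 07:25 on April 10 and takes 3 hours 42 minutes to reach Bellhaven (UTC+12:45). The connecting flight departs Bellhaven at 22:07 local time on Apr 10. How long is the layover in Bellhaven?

3 hours 45 minutes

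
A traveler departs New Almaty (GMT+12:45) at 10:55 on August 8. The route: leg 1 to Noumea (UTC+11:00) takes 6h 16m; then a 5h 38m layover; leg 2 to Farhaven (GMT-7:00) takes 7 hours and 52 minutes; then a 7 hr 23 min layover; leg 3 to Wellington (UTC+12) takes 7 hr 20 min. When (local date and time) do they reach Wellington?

20:39 on Aug 9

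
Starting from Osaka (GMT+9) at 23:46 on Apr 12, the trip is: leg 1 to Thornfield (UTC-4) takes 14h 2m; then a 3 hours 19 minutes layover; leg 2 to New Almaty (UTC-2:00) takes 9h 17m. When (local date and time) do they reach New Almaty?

Convert departure to UTC: 23:46 − 9:00 = 14:46 UTC on Apr 12.
Add 14 hours and 2 minutes leg 1 → 04:48 UTC (Apr 13).
Add 3 hours and 19 minutes layover in Thornfield → 08:07 UTC.
Add 9 hours and 17 minutes leg 2 → 17:24 UTC.
New Almaty is UTC−2:00, so local arrival = 17:24 − 2:00 = 15:24 on Apr 13.

15:24 on April 13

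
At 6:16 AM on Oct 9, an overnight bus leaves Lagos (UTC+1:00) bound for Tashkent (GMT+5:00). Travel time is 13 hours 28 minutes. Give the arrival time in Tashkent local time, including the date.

Convert departure to UTC: 6:16 AM − 1:00 = 5:16 AM UTC on Oct 9.
Add 13 hours 28 minutes travel time → 6:44 PM UTC.
Tashkent is UTC+5:00, so local arrival = 6:44 PM + 5:00 = 11:44 PM on Oct 9.

11:44 PM on Oct 9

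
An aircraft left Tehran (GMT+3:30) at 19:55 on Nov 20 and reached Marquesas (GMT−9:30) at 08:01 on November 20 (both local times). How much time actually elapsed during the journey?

1 hour 6 minutes

Departure in UTC: 19:55 − 3:30 = 16:25 on Nov 20.
Arrival in UTC: 08:01 + 9:30 = 17:31 on Nov 20.
Elapsed = 17:31 − 16:25 = 1 hour 6 minutes.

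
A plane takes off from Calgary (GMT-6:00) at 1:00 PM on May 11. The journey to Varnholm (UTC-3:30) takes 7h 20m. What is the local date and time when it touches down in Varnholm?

10:50 PM on May 11

Convert departure to UTC: 1:00 PM + 6:00 = 7:00 PM UTC on May 11.
Add 7 hours and 20 minutes travel time → 2:20 AM UTC (May 12).
Varnholm is UTC−3:30, so local arrival = 2:20 AM − 3:30 = 10:50 PM on May 11.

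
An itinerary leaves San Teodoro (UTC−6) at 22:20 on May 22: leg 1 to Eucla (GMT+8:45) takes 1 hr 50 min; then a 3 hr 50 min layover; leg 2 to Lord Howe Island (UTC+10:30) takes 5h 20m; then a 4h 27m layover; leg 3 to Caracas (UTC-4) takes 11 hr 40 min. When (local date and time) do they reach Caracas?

Convert departure to UTC: 22:20 + 6:00 = 04:20 UTC on May 23.
Add 1 hour and 50 minutes leg 1 → 06:10 UTC.
Add 3 hours and 50 minutes layover in Eucla → 10:00 UTC.
Add 5 hours and 20 minutes leg 2 → 15:20 UTC.
Add 4 hours 27 minutes layover in Lord Howe Island → 19:47 UTC.
Add 11 hours 40 minutes leg 3 → 07:27 UTC (May 24).
Caracas is UTC−4:00, so local arrival = 07:27 − 4:00 = 03:27 on May 24.

03:27 on May 24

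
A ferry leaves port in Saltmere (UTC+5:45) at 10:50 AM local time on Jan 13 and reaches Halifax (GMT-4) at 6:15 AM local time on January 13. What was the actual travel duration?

Departure in UTC: 10:50 AM − 5:45 = 5:05 AM on Jan 13.
Arrival in UTC: 6:15 AM + 4:00 = 10:15 AM on Jan 13.
Elapsed = 10:15 AM − 5:05 AM = 5 hours 10 minutes.

5 hours 10 minutes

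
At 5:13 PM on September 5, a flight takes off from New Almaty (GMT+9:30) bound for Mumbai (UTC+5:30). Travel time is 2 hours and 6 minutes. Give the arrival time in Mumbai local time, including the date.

Convert departure to UTC: 5:13 PM − 9:30 = 7:43 AM UTC on Sep 5.
Add 2 hours and 6 minutes travel time → 9:49 AM UTC.
Mumbai is UTC+5:30, so local arrival = 9:49 AM + 5:30 = 3:19 PM on Sep 5.

3:19 PM on September 5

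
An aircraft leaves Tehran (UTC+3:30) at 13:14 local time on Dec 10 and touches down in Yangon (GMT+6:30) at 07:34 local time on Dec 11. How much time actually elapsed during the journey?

15 hours 20 minutes

Departure in UTC: 13:14 − 3:30 = 09:44 on Dec 10.
Arrival in UTC: 07:34 − 6:30 = 01:04 on Dec 11.
Elapsed = 01:04 − 09:44 (+1 day) = 15 hours 20 minutes.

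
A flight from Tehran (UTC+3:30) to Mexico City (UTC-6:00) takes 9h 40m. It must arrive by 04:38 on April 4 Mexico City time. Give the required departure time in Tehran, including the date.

04:28 on Apr 4

Target arrival in UTC: 04:38 + 6:00 = 10:38 on Apr 4.
Subtract 9 hours 40 minutes → departure 00:58 UTC on Apr 4.
Tehran is UTC+3:30: 00:58 + 3:30 = 04:28 on Apr 4.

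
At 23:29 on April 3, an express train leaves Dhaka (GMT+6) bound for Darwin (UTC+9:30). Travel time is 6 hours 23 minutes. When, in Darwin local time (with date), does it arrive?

09:22 on April 4

Convert departure to UTC: 23:29 − 6:00 = 17:29 UTC on Apr 3.
Add 6 hours 23 minutes travel time → 23:52 UTC.
Darwin is UTC+9:30, so local arrival = 23:52 + 9:30 = 09:22 on Apr 4.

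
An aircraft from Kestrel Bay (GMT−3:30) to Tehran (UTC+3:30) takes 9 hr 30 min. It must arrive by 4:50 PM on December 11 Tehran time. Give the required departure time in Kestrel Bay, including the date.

Target arrival in UTC: 4:50 PM − 3:30 = 1:20 PM on Dec 11.
Subtract 9 hours and 30 minutes → departure 3:50 AM UTC on Dec 11.
Kestrel Bay is UTC−3:30: 3:50 AM − 3:30 = 12:20 AM on Dec 11.

12:20 AM on Dec 11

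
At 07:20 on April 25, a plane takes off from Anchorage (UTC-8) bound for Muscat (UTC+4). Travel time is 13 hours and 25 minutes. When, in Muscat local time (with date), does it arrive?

Convert departure to UTC: 07:20 + 8:00 = 15:20 UTC on Apr 25.
Add 13 hours 25 minutes travel time → 04:45 UTC (Apr 26).
Muscat is UTC+4:00, so local arrival = 04:45 + 4:00 = 08:45 on Apr 26.

08:45 on Apr 26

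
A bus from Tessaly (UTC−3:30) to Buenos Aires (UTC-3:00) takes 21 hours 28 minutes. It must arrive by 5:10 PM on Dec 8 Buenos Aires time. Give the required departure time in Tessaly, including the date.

Target arrival in UTC: 5:10 PM + 3:00 = 8:10 PM on Dec 8.
Subtract 21 hours 28 minutes → departure 10:42 PM UTC on Dec 7.
Tessaly is UTC−3:30: 10:42 PM − 3:30 = 7:12 PM on Dec 7.

7:12 PM on December 7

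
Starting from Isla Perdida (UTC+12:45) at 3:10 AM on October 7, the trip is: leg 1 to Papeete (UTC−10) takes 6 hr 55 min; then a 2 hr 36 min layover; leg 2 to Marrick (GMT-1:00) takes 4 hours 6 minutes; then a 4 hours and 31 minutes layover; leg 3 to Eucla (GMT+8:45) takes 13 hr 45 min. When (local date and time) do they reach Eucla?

7:03 AM on October 8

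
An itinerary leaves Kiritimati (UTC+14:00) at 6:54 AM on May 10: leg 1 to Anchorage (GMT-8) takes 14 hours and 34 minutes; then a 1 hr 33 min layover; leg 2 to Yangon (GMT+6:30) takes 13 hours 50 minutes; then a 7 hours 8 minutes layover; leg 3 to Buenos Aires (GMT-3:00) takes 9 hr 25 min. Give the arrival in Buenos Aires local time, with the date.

12:24 PM on May 11

Convert departure to UTC: 6:54 AM − 14:00 = 4:54 PM UTC on May 9.
Add 14 hours 34 minutes leg 1 → 7:28 AM UTC (May 10).
Add 1 hour and 33 minutes layover in Anchorage → 9:01 AM UTC.
Add 13 hours 50 minutes leg 2 → 10:51 PM UTC.
Add 7 hours and 8 minutes layover in Yangon → 5:59 AM UTC (May 11).
Add 9 hours 25 minutes leg 3 → 3:24 PM UTC.
Buenos Aires is UTC−3:00, so local arrival = 3:24 PM − 3:00 = 12:24 PM on May 11.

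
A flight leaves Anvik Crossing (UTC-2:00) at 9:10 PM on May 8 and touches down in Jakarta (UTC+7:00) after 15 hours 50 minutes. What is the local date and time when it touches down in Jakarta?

10:00 PM on May 9

Convert departure to UTC: 9:10 PM + 2:00 = 11:10 PM UTC on May 8.
Add 15 hours and 50 minutes travel time → 3:00 PM UTC (May 9).
Jakarta is UTC+7:00, so local arrival = 3:00 PM + 7:00 = 10:00 PM on May 9.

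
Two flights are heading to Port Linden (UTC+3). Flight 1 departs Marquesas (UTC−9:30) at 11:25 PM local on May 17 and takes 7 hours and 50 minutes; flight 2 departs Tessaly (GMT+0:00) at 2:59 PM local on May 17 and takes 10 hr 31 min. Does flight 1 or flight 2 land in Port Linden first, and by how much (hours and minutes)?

Flight 1 in UTC: 11:25 PM + 9:30 = 8:55 AM on May 18.
+7 hours 50 minutes → arrive 4:45 PM UTC on May 18.
Flight 2 departs at 2:59 PM UTC (May 17).
+10 hours 31 minutes → arrive 1:30 AM UTC on May 18.
Flight 2 lands earlier by 15 hours 15 minutes.

the second, by 15 hours 15 minutes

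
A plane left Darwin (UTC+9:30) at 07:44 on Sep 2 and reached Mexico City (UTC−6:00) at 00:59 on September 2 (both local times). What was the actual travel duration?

8 hours 45 minutes

Departure in UTC: 07:44 − 9:30 = 22:14 on Sep 1.
Arrival in UTC: 00:59 + 6:00 = 06:59 on Sep 2.
Elapsed = 06:59 − 22:14 (+1 day) = 8 hours 45 minutes.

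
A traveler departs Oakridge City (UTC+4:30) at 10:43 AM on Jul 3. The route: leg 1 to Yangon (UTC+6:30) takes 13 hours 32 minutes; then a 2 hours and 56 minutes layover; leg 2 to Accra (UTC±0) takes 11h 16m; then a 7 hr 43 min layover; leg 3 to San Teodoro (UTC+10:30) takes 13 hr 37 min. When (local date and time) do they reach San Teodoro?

5:47 PM on July 5

Convert departure to UTC: 10:43 AM − 4:30 = 6:13 AM UTC on Jul 3.
Add 13 hours and 32 minutes leg 1 → 7:45 PM UTC.
Add 2 hours 56 minutes layover in Yangon → 10:41 PM UTC.
Add 11 hours 16 minutes leg 2 → 9:57 AM UTC (Jul 4).
Add 7 hours and 43 minutes layover in Accra → 5:40 PM UTC.
Add 13 hours 37 minutes leg 3 → 7:17 AM UTC (Jul 5).
San Teodoro is UTC+10:30, so local arrival = 7:17 AM + 10:30 = 5:47 PM on Jul 5.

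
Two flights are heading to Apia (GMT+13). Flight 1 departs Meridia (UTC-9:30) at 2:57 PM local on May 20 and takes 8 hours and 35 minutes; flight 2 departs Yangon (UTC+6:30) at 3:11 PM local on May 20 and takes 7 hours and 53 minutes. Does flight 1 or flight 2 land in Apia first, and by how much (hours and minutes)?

Flight 1 in UTC: 2:57 PM + 9:30 = 12:27 AM on May 21.
+8 hours and 35 minutes → arrive 9:02 AM UTC on May 21.
Flight 2 in UTC: 3:11 PM − 6:30 = 8:41 AM on May 20.
+7 hours 53 minutes → arrive 4:34 PM UTC on May 20.
Flight 2 lands earlier by 16 hours 28 minutes.

the second, by 16 hours 28 minutes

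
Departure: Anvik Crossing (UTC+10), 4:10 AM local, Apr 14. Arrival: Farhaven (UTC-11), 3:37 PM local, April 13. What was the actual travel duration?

8 hours 27 minutes

Departure in UTC: 4:10 AM − 10:00 = 6:10 PM on Apr 13.
Arrival in UTC: 3:37 PM + 11:00 = 2:37 AM on Apr 14.
Elapsed = 2:37 AM − 6:10 PM (+1 day) = 8 hours 27 minutes.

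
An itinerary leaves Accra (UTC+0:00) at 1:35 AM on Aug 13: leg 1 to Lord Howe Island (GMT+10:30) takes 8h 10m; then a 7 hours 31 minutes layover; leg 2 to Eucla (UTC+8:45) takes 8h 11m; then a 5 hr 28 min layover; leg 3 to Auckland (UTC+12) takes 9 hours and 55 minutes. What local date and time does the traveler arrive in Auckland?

Accra is at UTC+0, so departure is already 1:35 AM UTC on Aug 13.
Add 8 hours 10 minutes leg 1 → 9:45 AM UTC.
Add 7 hours 31 minutes layover in Lord Howe Island → 5:16 PM UTC.
Add 8 hours 11 minutes leg 2 → 1:27 AM UTC (Aug 14).
Add 5 hours and 28 minutes layover in Eucla → 6:55 AM UTC.
Add 9 hours and 55 minutes leg 3 → 4:50 PM UTC.
Auckland is UTC+12:00, so local arrival = 4:50 PM + 12:00 = 4:50 AM on Aug 15.

4:50 AM on August 15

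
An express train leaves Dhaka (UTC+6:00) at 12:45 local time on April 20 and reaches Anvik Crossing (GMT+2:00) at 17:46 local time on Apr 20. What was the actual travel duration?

Departure in UTC: 12:45 − 6:00 = 06:45 on Apr 20.
Arrival in UTC: 17:46 − 2:00 = 15:46 on Apr 20.
Elapsed = 15:46 − 06:45 = 9 hours 1 minute.

9 hours 1 minute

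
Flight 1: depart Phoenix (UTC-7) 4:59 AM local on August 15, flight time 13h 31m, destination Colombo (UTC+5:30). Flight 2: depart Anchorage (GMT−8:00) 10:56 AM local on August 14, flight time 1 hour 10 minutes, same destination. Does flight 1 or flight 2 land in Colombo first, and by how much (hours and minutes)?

the second, by 29 hours 24 minutes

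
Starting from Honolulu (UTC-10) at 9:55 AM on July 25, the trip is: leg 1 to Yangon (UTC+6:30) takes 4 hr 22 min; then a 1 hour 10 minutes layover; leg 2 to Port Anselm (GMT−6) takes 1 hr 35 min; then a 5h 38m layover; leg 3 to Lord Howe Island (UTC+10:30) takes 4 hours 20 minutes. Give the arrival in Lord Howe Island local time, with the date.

11:30 PM on July 26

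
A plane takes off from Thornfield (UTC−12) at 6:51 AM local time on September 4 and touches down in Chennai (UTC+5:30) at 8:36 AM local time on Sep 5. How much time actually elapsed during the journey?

8 hours 15 minutes

Departure in UTC: 6:51 AM + 12:00 = 6:51 PM on Sep 4.
Arrival in UTC: 8:36 AM − 5:30 = 3:06 AM on Sep 5.
Elapsed = 3:06 AM − 6:51 PM (+1 day) = 8 hours 15 minutes.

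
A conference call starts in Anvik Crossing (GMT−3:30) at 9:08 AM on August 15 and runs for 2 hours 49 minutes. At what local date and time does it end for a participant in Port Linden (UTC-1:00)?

2:27 PM on August 15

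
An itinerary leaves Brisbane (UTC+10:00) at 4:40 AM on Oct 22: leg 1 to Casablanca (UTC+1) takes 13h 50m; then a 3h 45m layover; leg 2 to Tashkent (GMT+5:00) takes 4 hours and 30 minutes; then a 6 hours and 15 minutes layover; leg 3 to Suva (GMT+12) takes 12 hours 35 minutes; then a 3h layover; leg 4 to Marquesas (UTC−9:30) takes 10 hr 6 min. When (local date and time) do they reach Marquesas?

Convert departure to UTC: 4:40 AM − 10:00 = 6:40 PM UTC on Oct 21.
Add 13 hours 50 minutes leg 1 → 8:30 AM UTC (Oct 22).
Add 3 hours 45 minutes layover in Casablanca → 12:15 PM UTC.
Add 4 hours and 30 minutes leg 2 → 4:45 PM UTC.
Add 6 hours and 15 minutes layover in Tashkent → 11:00 PM UTC.
Add 12 hours 35 minutes leg 3 → 11:35 AM UTC (Oct 23).
Add 3 hours layover in Suva → 2:35 PM UTC.
Add 10 hours and 6 minutes leg 4 → 12:41 AM UTC (Oct 24).
Marquesas is UTC−9:30, so local arrival = 12:41 AM − 9:30 = 3:11 PM on Oct 23.

3:11 PM on October 23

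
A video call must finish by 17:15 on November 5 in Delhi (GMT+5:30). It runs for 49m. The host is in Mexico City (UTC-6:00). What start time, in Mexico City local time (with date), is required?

Target end time in UTC: 17:15 − 5:30 = 11:45 on Nov 5.
Subtract 49 minutes → start 10:56 UTC on Nov 5.
Mexico City is UTC−6:00: 10:56 − 6:00 = 04:56 on Nov 5.

04:56 on Nov 5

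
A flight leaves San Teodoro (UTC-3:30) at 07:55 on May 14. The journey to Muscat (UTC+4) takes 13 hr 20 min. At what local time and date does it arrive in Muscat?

04:45 on May 15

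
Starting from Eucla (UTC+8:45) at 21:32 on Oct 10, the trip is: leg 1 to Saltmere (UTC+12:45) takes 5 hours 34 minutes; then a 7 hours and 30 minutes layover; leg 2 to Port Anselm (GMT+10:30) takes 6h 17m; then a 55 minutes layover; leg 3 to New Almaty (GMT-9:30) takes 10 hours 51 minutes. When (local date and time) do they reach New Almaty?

10:24 on Oct 11

Convert departure to UTC: 21:32 − 8:45 = 12:47 UTC on Oct 10.
Add 5 hours and 34 minutes leg 1 → 18:21 UTC.
Add 7 hours and 30 minutes layover in Saltmere → 01:51 UTC (Oct 11).
Add 6 hours 17 minutes leg 2 → 08:08 UTC.
Add 55 minutes layover in Port Anselm → 09:03 UTC.
Add 10 hours 51 minutes leg 3 → 19:54 UTC.
New Almaty is UTC−9:30, so local arrival = 19:54 − 9:30 = 10:24 on Oct 11.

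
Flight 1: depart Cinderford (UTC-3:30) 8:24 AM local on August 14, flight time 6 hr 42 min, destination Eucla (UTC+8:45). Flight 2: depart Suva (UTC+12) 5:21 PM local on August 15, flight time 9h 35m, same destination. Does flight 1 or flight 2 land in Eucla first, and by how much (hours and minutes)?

Flight 1 in UTC: 8:24 AM + 3:30 = 11:54 AM on Aug 14.
+6 hours 42 minutes → arrive 6:36 PM UTC on Aug 14.
Flight 2 in UTC: 5:21 PM − 12:00 = 5:21 AM on Aug 15.
+9 hours and 35 minutes → arrive 2:56 PM UTC on Aug 15.
Flight 1 lands earlier by 20 hours 20 minutes.

the first, by 20 hours 20 minutes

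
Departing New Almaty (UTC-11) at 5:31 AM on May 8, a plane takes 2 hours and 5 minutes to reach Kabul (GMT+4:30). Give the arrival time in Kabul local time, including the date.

Convert departure to UTC: 5:31 AM + 11:00 = 4:31 PM UTC on May 8.
Add 2 hours and 5 minutes travel time → 6:36 PM UTC.
Kabul is UTC+4:30, so local arrival = 6:36 PM + 4:30 = 11:06 PM on May 8.

11:06 PM on May 8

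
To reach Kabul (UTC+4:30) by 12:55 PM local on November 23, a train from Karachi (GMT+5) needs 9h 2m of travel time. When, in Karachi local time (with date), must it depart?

Target arrival in UTC: 12:55 PM − 4:30 = 8:25 AM on Nov 23.
Subtract 9 hours and 2 minutes → departure 11:23 PM UTC on Nov 22.
Karachi is UTC+5:00: 11:23 PM + 5:00 = 4:23 AM on Nov 23.

4:23 AM on November 23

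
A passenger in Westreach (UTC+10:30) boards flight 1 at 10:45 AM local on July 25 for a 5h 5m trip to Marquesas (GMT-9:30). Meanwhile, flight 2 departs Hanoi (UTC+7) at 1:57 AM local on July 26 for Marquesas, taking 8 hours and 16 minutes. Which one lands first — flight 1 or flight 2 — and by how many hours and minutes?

the first, by 21 hours 53 minutes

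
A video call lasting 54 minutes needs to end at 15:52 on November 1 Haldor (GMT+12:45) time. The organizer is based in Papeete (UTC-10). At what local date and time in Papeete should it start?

Target end time in UTC: 15:52 − 12:45 = 03:07 on Nov 1.
Subtract 54 minutes → start 02:13 UTC on Nov 1.
Papeete is UTC−10:00: 02:13 − 10:00 = 16:13 on Oct 31.

16:13 on Oct 31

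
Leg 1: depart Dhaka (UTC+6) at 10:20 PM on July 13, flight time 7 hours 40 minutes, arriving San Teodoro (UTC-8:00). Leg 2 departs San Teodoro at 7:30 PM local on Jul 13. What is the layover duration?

Convert departure to UTC: 10:20 PM − 6:00 = 4:20 PM UTC on Jul 13.
Add 7 hours and 40 minutes flight time → 12:00 AM UTC (Jul 14).
San Teodoro is UTC−8:00, so local arrival = 12:00 AM − 8:00 = 4:00 PM on Jul 13.
Layover = 7:30 PM − 4:00 PM = 3 hours 30 minutes.

3 hours 30 minutes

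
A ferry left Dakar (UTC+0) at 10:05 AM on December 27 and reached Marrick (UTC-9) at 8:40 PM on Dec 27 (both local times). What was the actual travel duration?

Marrick is 9:00 behind Dakar.
Clock-face elapsed time (ignoring zones) is 10 hours 35 minutes.
Actual elapsed = 10 hours 35 minutes + 9:00 = 19 hours 35 minutes.

19 hours 35 minutes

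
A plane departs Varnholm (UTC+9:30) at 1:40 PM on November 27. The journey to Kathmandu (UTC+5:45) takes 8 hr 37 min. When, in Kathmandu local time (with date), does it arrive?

Convert departure to UTC: 1:40 PM − 9:30 = 4:10 AM UTC on Nov 27.
Add 8 hours and 37 minutes travel time → 12:47 PM UTC.
Kathmandu is UTC+5:45, so local arrival = 12:47 PM + 5:45 = 6:32 PM on Nov 27.

6:32 PM on November 27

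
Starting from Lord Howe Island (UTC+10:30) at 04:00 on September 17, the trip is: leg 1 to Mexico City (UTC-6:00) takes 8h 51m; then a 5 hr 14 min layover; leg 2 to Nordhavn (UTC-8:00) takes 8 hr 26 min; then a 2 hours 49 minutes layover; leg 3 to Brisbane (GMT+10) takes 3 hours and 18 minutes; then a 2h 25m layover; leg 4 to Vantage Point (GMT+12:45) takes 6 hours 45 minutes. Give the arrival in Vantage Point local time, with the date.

Convert departure to UTC: 04:00 − 10:30 = 17:30 UTC on Sep 16.
Add 8 hours and 51 minutes leg 1 → 02:21 UTC (Sep 17).
Add 5 hours and 14 minutes layover in Mexico City → 07:35 UTC.
Add 8 hours and 26 minutes leg 2 → 16:01 UTC.
Add 2 hours and 49 minutes layover in Nordhavn → 18:50 UTC.
Add 3 hours and 18 minutes leg 3 → 22:08 UTC.
Add 2 hours and 25 minutes layover in Brisbane → 00:33 UTC (Sep 18).
Add 6 hours and 45 minutes leg 4 → 07:18 UTC.
Vantage Point is UTC+12:45, so local arrival = 07:18 + 12:45 = 20:03 on Sep 18.

20:03 on Sep 18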